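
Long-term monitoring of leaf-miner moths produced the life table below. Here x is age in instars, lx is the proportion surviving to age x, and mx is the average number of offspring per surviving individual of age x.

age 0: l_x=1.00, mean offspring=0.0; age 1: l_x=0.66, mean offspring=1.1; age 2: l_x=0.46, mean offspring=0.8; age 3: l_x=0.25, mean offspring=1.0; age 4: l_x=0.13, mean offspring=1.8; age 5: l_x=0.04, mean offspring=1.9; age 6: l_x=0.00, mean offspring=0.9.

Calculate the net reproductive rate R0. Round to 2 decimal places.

lx·mx by age: 0, 0.726, 0.368, 0.25, 0.234, 0.076, 0
R0 = Σ lx·mx = 1.654 → 1.65

1.65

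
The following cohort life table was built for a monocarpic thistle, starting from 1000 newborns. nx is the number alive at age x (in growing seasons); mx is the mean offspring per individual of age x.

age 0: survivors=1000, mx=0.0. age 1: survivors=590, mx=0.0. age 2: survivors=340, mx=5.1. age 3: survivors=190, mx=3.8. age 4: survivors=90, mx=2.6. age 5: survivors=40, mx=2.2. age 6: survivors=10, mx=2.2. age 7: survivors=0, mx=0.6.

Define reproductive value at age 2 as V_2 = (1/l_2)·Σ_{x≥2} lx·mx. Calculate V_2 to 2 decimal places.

8.24

lx = nx/n0 = nx/1000: 1, 0.59, 0.34, 0.19, 0.09, 0.04, 0.01, 0
lx·mx for x ≥ 2: 1.734, 0.722, 0.234, 0.088, 0.022, 0 → sum = 2.8
V_2 = 2.8 / l_2 = 2.8 / 0.34 = 8.235294… → 8.24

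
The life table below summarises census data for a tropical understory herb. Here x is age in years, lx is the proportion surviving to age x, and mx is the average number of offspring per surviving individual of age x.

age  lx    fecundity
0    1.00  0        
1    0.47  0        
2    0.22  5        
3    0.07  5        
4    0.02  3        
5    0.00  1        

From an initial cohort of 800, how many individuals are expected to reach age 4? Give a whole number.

Expected survivors = N0 · l_4 = 800 × 0.02 = 16 → 16

16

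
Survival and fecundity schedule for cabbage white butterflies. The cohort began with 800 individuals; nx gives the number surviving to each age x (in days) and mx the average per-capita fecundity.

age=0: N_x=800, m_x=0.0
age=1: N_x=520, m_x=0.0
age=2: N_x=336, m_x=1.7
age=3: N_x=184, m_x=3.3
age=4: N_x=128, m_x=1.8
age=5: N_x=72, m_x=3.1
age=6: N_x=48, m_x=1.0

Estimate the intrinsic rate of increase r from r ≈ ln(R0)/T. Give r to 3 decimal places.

lx = nx/n0 = nx/800: 1, 0.65, 0.42, 0.23, 0.16, 0.09, 0.06
R0 = Σ lx·mx = 0 + 0 + 0.714 + 0.759 + 0.288 + 0.279 + 0.06 = 2.1
Σ x·lx·mx = 6.612; T = 6.612/2.1 = 3.14857…
r ≈ ln(R0)/T = ln(2.1)/3.14857… = 0.23564… → 0.236

0.236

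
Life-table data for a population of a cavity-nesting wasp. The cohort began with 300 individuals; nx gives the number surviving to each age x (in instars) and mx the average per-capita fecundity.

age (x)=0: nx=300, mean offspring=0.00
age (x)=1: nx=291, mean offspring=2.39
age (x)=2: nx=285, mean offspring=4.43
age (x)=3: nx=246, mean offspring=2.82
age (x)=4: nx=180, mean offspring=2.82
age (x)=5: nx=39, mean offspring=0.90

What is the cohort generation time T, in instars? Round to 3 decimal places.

lx = nx/n0 = nx/300: 1, 0.97, 0.95, 0.82, 0.6, 0.13
lx·mx: 0, 2.3183, 4.2085, 2.3124, 1.692, 0.117 → R0 = 10.6482
x·lx·mx: 0, 2.3183, 8.417, 6.9372, 6.768, 0.585 → Σ = 25.0255
T = 25.0255 / 10.6482 = 2.350209… → 2.350

2.350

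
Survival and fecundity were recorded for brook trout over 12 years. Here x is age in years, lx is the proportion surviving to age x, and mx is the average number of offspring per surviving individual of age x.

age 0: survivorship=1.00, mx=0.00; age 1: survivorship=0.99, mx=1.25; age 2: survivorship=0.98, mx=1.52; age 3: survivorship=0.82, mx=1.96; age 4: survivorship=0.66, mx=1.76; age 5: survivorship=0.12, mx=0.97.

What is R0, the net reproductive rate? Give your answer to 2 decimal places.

5.61

lx·mx by age: 0, 1.2375, 1.4896, 1.6072, 1.1616, 0.1164
R0 = Σ lx·mx = 5.6123 → 5.61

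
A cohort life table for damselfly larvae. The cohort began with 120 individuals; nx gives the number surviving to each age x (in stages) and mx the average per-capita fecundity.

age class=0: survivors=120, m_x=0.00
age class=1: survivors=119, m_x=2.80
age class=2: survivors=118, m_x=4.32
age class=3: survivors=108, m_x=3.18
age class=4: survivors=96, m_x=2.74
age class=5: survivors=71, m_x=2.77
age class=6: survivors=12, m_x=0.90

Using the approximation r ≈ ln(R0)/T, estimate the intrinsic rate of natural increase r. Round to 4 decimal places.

0.9702

lx = nx/n0 = nx/120: 1, 0.99167…, 0.98333…, 0.9, 0.8, 0.59167…, 0.1
R0 = Σ lx·mx = 0 + 2.77667… + 4.248… + 2.862 + 2.192 + 1.63892… + 0.09 = 13.807583…
Σ x·lx·mx = 37.36125…; T = 37.36125…/13.807583… = 2.70585…
r ≈ ln(R0)/T = ln(13.807583…)/2.70585… = 0.970201… → 0.9702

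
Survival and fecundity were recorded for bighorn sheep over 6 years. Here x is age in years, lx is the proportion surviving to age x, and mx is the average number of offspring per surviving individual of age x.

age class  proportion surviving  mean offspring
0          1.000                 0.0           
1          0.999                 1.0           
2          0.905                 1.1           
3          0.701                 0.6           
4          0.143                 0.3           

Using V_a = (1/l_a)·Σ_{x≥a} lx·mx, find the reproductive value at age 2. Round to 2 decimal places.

1.61

lx·mx for x ≥ 2: 0.9955, 0.4206, 0.0429 → sum = 1.459
V_2 = 1.459 / l_2 = 1.459 / 0.905 = 1.612155… → 1.61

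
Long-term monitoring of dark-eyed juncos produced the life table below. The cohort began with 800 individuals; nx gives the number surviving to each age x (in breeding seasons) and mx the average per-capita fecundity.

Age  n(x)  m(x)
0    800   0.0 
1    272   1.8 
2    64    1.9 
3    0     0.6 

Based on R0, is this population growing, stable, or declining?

lx = nx/n0 = nx/800: 1, 0.34, 0.08, 0
R0 = Σ lx·mx = 0 + 0.612 + 0.152 + 0 = 0.764
R0 < 1, so the population is declining.

declining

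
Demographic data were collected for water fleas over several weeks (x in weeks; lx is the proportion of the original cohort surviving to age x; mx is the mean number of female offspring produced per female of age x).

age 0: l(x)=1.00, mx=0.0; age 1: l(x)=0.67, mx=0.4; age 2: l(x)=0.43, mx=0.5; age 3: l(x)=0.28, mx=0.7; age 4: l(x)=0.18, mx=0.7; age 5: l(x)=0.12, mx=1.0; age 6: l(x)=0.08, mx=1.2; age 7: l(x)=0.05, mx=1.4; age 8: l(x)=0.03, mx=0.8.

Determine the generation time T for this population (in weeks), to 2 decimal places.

lx·mx: 0, 0.268, 0.215, 0.196, 0.126, 0.12, 0.096, 0.07, 0.024 → R0 = 1.115
x·lx·mx: 0, 0.268, 0.43, 0.588, 0.504, 0.6, 0.576, 0.49, 0.192 → Σ = 3.648
T = 3.648 / 1.115 = 3.271749… → 3.27

3.27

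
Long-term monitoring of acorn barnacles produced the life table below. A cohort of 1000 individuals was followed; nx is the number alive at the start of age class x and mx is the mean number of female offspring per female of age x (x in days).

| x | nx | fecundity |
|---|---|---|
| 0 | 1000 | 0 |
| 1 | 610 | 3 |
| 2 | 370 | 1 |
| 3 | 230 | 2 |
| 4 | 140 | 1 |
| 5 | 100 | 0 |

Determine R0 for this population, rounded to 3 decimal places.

2.800

lx = nx/n0 = nx/1000: 1, 0.61, 0.37, 0.23, 0.14, 0.1
lx·mx by age: 0, 1.83, 0.37, 0.46, 0.14, 0
R0 = Σ lx·mx = 2.8 → 2.800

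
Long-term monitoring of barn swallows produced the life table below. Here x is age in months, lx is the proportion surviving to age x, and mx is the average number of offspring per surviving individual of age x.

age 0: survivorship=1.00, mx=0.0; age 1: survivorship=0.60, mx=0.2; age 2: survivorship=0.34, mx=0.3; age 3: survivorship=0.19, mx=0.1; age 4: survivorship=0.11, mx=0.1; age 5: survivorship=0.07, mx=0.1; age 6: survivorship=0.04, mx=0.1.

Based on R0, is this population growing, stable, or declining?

declining

R0 = Σ lx·mx = 0 + 0.12 + 0.102 + 0.019 + 0.011 + 0.007 + 0.004 = 0.263
R0 < 1, so the population is declining.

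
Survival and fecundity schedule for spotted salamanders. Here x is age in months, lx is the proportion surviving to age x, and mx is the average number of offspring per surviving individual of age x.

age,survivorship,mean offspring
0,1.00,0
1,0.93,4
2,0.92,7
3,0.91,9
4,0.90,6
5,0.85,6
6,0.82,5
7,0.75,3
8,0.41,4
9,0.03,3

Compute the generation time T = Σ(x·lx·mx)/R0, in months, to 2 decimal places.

3.86

lx·mx: 0, 3.72, 6.44, 8.19, 5.4, 5.1, 4.1, 2.25, 1.64, 0.09 → R0 = 36.93
x·lx·mx: 0, 3.72, 12.88, 24.57, 21.6, 25.5, 24.6, 15.75, 13.12, 0.81 → Σ = 142.55
T = 142.55 / 36.93 = 3.860005… → 3.86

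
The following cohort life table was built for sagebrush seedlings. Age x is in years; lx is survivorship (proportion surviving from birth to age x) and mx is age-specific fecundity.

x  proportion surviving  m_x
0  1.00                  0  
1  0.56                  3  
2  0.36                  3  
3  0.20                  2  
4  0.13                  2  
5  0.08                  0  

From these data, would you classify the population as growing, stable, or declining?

R0 = Σ lx·mx = 0 + 1.68 + 1.08 + 0.4 + 0.26 + 0 = 3.42
R0 > 1, so the population is growing.

growing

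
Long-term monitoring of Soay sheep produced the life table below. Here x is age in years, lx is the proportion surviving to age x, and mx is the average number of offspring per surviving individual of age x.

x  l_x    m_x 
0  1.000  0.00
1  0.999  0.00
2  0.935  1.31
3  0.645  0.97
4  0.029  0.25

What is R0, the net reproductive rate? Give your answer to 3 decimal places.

lx·mx by age: 0, 0, 1.22485, 0.62565, 0.00725
R0 = Σ lx·mx = 1.85775 → 1.858

1.858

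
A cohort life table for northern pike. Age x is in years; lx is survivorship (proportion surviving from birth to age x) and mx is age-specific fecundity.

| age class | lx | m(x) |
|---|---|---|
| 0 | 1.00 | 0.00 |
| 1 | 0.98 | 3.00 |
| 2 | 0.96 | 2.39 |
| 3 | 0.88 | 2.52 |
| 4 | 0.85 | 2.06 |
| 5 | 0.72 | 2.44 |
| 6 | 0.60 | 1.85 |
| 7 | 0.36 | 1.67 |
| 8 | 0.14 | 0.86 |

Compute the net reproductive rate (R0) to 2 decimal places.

12.79

lx·mx by age: 0, 2.94, 2.2944, 2.2176, 1.751, 1.7568, 1.11, 0.6012, 0.1204
R0 = Σ lx·mx = 12.7914 → 12.79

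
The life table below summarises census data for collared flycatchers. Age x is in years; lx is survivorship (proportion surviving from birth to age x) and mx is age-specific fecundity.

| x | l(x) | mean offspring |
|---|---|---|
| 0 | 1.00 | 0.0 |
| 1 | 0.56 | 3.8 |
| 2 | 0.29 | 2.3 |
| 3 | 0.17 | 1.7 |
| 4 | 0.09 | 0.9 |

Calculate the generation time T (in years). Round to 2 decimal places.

1.47

lx·mx: 0, 2.128, 0.667, 0.289, 0.081 → R0 = 3.165
x·lx·mx: 0, 2.128, 1.334, 0.867, 0.324 → Σ = 4.653
T = 4.653 / 3.165 = 1.470142… → 1.47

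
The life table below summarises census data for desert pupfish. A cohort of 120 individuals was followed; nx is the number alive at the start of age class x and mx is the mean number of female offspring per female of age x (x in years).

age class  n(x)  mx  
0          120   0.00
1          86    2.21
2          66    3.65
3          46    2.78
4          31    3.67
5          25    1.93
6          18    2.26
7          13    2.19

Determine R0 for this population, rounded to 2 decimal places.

6.58

lx = nx/n0 = nx/120: 1, 0.71667…, 0.55, 0.38333…, 0.25833…, 0.20833…, 0.15, 0.10833…
lx·mx by age: 0, 1.583833…, 2.0075, 1.065667…, 0.948083…, 0.402083…, 0.339, 0.23725…
R0 = Σ lx·mx = 6.583417… → 6.58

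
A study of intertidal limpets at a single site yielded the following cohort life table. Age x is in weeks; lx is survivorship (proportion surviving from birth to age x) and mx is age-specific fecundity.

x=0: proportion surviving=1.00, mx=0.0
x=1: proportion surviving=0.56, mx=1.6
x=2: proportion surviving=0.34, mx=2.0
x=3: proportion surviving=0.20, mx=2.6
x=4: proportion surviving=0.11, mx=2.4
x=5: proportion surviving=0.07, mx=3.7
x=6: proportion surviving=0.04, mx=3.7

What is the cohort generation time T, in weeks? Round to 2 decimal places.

2.55

lx·mx: 0, 0.896, 0.68, 0.52, 0.264, 0.259, 0.148 → R0 = 2.767
x·lx·mx: 0, 0.896, 1.36, 1.56, 1.056, 1.295, 0.888 → Σ = 7.055
T = 7.055 / 2.767 = 2.549693… → 2.55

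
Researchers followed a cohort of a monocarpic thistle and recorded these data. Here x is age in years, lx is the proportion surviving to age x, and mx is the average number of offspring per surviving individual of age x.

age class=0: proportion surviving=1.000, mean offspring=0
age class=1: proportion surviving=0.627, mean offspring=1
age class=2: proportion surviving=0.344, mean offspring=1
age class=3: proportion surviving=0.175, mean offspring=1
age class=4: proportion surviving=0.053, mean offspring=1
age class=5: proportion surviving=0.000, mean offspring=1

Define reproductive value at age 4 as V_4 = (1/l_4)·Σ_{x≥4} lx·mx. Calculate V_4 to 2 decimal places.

lx·mx for x ≥ 4: 0.053, 0 → sum = 0.053
V_4 = 0.053 / l_4 = 0.053 / 0.053 = 1 → 1.00

1.00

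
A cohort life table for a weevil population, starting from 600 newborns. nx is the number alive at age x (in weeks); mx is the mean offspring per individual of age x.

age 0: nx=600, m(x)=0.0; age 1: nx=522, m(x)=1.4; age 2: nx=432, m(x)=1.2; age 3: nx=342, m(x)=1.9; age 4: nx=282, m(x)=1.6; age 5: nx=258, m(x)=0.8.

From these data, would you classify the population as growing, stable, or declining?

growing

lx = nx/n0 = nx/600: 1, 0.87, 0.72, 0.57, 0.47, 0.43
R0 = Σ lx·mx = 0 + 1.218 + 0.864 + 1.083 + 0.752 + 0.344 = 4.261
R0 > 1, so the population is growing.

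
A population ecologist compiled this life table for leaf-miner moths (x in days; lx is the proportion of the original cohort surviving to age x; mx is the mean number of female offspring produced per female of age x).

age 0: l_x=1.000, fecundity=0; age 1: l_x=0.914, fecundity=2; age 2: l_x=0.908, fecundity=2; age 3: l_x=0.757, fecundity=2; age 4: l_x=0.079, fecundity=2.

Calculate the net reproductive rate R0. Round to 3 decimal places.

lx·mx by age: 0, 1.828, 1.816, 1.514, 0.158
R0 = Σ lx·mx = 5.316 → 5.316

5.316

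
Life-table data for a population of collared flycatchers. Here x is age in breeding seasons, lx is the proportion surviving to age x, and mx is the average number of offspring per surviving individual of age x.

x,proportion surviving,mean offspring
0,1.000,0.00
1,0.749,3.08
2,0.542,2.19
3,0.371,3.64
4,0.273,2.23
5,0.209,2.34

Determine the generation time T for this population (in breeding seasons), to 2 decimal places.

2.29

lx·mx: 0, 2.30692, 1.18698, 1.35044, 0.60879, 0.48906 → R0 = 5.94219
x·lx·mx: 0, 2.30692, 2.37396, 4.05132, 2.43516, 2.4453 → Σ = 13.61266
T = 13.61266 / 5.94219 = 2.290849… → 2.29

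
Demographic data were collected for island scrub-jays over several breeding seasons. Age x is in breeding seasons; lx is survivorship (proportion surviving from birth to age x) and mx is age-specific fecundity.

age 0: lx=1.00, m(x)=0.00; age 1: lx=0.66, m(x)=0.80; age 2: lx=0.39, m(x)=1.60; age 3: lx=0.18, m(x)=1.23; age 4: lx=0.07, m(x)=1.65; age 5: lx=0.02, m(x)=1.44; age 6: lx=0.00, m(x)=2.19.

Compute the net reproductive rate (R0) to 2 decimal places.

1.52

lx·mx by age: 0, 0.528, 0.624, 0.2214, 0.1155, 0.0288, 0
R0 = Σ lx·mx = 1.5177 → 1.52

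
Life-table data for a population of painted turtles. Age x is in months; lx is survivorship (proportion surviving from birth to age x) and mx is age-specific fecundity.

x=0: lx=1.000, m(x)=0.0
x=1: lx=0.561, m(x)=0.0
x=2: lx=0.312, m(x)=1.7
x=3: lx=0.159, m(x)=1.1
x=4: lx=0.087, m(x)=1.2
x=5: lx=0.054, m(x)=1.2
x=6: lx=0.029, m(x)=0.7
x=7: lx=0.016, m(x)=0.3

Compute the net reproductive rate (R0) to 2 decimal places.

0.90

lx·mx by age: 0, 0, 0.5304, 0.1749, 0.1044, 0.0648, 0.0203, 0.0048
R0 = Σ lx·mx = 0.8996 → 0.90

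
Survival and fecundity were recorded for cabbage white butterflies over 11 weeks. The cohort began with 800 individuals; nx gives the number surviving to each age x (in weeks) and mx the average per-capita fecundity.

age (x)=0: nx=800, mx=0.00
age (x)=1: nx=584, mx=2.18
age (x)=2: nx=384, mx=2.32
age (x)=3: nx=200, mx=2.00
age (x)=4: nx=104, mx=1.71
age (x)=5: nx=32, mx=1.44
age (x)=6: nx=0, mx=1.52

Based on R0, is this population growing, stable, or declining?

lx = nx/n0 = nx/800: 1, 0.73, 0.48, 0.25, 0.13, 0.04, 0
R0 = Σ lx·mx = 0 + 1.5914 + 1.1136 + 0.5 + 0.2223 + 0.0576 + 0 = 3.4849
R0 > 1, so the population is growing.

growing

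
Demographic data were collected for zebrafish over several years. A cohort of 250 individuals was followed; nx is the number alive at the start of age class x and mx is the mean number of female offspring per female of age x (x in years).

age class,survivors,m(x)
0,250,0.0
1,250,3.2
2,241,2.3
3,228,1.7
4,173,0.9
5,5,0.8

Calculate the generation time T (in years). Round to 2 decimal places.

lx = nx/n0 = nx/250: 1, 1, 0.964, 0.912, 0.692, 0.02
lx·mx: 0, 3.2, 2.2172, 1.5504, 0.6228, 0.016 → R0 = 7.6064
x·lx·mx: 0, 3.2, 4.4344, 4.6512, 2.4912, 0.08 → Σ = 14.8568
T = 14.8568 / 7.6064 = 1.953197… → 1.95

1.95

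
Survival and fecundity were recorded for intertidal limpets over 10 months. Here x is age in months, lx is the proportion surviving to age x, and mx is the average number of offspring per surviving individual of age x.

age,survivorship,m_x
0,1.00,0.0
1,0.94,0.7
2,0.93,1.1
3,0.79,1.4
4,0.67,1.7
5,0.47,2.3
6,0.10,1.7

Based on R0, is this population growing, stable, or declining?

R0 = Σ lx·mx = 0 + 0.658 + 1.023 + 1.106 + 1.139 + 1.081 + 0.17 = 5.177
R0 > 1, so the population is growing.

growing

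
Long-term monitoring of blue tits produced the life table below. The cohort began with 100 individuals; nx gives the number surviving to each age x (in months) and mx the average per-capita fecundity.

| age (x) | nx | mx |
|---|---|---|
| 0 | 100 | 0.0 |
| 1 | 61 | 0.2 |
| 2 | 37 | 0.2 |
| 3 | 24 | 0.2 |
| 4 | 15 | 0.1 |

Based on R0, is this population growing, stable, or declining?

lx = nx/n0 = nx/100: 1, 0.61, 0.37, 0.24, 0.15
R0 = Σ lx·mx = 0 + 0.122 + 0.074 + 0.048 + 0.015 = 0.259
R0 < 1, so the population is declining.

declining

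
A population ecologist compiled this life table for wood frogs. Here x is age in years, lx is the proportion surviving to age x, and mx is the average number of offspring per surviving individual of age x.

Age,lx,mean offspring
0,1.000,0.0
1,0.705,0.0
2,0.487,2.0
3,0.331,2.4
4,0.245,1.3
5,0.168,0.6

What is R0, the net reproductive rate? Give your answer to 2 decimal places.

2.19

lx·mx by age: 0, 0, 0.974, 0.7944, 0.3185, 0.1008
R0 = Σ lx·mx = 2.1877 → 2.19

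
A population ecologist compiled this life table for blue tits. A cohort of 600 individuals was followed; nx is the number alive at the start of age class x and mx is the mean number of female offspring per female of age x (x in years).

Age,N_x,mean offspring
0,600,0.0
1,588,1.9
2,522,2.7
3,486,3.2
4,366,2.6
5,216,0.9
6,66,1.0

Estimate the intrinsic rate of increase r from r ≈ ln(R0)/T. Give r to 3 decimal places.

lx = nx/n0 = nx/600: 1, 0.98, 0.87, 0.81, 0.61, 0.36, 0.11
R0 = Σ lx·mx = 0 + 1.862 + 2.349 + 2.592 + 1.586 + 0.324 + 0.11 = 8.823
Σ x·lx·mx = 22.96; T = 22.96/8.823 = 2.60229…
r ≈ ln(R0)/T = ln(8.823)/2.60229… = 0.83671… → 0.837

0.837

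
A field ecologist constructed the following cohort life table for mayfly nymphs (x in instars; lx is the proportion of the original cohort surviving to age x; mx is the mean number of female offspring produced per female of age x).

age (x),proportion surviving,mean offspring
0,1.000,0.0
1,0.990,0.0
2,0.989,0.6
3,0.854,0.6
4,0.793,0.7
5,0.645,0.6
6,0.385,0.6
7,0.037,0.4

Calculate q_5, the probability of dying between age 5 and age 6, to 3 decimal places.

0.403

q_5 = (l_5 − l_6) / l_5 = (0.645 − 0.385) / 0.645
     = 0.26 / 0.645 = 0.403101… → 0.403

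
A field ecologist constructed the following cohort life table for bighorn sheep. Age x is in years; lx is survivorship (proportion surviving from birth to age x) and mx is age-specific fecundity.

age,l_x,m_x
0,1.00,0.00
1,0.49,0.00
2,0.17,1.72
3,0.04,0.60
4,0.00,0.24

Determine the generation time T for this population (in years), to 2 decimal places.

lx·mx: 0, 0, 0.2924, 0.024, 0 → R0 = 0.3164
x·lx·mx: 0, 0, 0.5848, 0.072, 0 → Σ = 0.6568
T = 0.6568 / 0.3164 = 2.075853… → 2.08

2.08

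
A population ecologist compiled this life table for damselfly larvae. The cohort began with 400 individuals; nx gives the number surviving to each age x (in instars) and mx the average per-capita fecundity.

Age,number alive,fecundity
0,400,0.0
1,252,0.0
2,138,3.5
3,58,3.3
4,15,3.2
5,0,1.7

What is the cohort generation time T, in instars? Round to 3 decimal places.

lx = nx/n0 = nx/400: 1, 0.63, 0.345, 0.145, 0.0375, 0
lx·mx: 0, 0, 1.2075, 0.4785, 0.12, 0 → R0 = 1.806
x·lx·mx: 0, 0, 2.415, 1.4355, 0.48, 0 → Σ = 4.3305
T = 4.3305 / 1.806 = 2.397841… → 2.398

2.398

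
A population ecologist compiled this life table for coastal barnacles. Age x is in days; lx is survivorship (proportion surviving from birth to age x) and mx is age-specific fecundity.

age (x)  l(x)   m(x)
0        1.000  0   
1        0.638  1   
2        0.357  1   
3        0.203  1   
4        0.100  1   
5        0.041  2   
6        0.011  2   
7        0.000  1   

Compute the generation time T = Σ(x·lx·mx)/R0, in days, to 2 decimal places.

lx·mx: 0, 0.638, 0.357, 0.203, 0.1, 0.082, 0.022, 0 → R0 = 1.402
x·lx·mx: 0, 0.638, 0.714, 0.609, 0.4, 0.41, 0.132, 0 → Σ = 2.903
T = 2.903 / 1.402 = 2.070613… → 2.07

2.07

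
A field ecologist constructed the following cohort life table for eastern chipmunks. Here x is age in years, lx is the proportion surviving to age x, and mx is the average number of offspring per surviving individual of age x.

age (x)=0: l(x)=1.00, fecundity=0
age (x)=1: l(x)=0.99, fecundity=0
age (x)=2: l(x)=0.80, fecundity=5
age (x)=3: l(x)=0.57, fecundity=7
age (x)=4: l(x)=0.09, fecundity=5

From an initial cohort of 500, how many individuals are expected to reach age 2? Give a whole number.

400

Expected survivors = N0 · l_2 = 500 × 0.80 = 400 → 400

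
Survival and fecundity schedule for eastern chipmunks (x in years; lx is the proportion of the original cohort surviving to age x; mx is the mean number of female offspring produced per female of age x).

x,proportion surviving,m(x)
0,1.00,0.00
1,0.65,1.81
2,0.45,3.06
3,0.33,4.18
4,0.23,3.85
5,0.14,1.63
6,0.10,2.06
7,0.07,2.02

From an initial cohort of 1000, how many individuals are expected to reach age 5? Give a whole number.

Expected survivors = N0 · l_5 = 1000 × 0.14 = 140 → 140

140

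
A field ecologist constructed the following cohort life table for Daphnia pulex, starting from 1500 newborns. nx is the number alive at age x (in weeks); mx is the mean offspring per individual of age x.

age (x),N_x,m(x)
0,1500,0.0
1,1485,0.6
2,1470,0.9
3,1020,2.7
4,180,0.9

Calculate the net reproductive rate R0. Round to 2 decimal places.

lx = nx/n0 = nx/1500: 1, 0.99, 0.98, 0.68, 0.12
lx·mx by age: 0, 0.594, 0.882, 1.836, 0.108
R0 = Σ lx·mx = 3.42 → 3.42

3.42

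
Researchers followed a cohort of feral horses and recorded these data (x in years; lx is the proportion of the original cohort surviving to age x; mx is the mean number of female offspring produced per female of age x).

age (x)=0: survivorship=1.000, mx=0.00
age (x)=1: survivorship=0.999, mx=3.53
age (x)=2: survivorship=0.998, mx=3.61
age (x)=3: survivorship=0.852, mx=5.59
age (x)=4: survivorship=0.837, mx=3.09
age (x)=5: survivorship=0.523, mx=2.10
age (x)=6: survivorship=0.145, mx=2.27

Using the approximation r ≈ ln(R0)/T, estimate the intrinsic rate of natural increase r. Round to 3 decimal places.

R0 = Σ lx·mx = 0 + 3.52647 + 3.60278 + 4.76268 + 2.58633 + 1.0983 + 0.32915 = 15.90571
Σ x·lx·mx = 42.83179; T = 42.83179/15.90571 = 2.69286…
r ≈ ln(R0)/T = ln(15.90571)/2.69286… = 1.02741… → 1.027

1.027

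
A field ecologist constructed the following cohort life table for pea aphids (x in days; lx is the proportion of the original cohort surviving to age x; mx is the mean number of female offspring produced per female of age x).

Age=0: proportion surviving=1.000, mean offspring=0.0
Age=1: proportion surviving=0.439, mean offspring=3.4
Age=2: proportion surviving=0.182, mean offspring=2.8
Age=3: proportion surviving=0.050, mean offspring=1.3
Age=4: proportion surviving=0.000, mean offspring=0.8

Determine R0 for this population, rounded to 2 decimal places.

lx·mx by age: 0, 1.4926, 0.5096, 0.065, 0
R0 = Σ lx·mx = 2.0672 → 2.07

2.07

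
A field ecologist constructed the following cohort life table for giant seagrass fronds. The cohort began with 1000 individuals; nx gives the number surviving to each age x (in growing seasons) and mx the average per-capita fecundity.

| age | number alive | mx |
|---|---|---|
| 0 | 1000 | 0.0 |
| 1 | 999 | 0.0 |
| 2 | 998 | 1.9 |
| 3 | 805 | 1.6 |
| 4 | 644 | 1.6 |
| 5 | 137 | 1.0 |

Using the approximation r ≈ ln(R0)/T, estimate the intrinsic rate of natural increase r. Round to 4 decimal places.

0.5135

lx = nx/n0 = nx/1000: 1, 0.999, 0.998, 0.805, 0.644, 0.137
R0 = Σ lx·mx = 0 + 0 + 1.8962 + 1.288 + 1.0304 + 0.137 = 4.3516
Σ x·lx·mx = 12.463; T = 12.463/4.3516 = 2.864…
r ≈ ln(R0)/T = ln(4.3516)/2.864… = 0.513457… → 0.5135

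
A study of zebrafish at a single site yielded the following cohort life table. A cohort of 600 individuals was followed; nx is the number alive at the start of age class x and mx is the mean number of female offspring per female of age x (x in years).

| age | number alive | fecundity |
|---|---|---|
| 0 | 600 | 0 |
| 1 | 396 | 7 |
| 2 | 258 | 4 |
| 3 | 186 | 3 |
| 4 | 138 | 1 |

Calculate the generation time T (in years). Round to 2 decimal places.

lx = nx/n0 = nx/600: 1, 0.66, 0.43, 0.31, 0.23
lx·mx: 0, 4.62, 1.72, 0.93, 0.23 → R0 = 7.5
x·lx·mx: 0, 4.62, 3.44, 2.79, 0.92 → Σ = 11.77
T = 11.77 / 7.5 = 1.569333… → 1.57

1.57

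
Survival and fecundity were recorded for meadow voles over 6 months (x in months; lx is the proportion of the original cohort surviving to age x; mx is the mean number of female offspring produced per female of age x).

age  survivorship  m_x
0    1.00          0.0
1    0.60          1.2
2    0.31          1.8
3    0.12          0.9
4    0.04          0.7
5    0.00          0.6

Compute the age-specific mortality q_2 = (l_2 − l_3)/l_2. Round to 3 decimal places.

0.613

q_2 = (l_2 − l_3) / l_2 = (0.31 − 0.12) / 0.31
     = 0.19 / 0.31 = 0.612903… → 0.613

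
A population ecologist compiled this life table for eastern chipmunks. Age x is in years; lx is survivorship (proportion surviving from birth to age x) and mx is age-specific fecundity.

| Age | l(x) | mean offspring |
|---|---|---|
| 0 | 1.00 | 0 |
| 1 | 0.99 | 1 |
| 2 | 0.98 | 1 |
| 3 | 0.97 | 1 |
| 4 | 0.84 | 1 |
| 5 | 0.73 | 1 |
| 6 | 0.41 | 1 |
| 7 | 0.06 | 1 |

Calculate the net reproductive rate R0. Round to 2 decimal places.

lx·mx by age: 0, 0.99, 0.98, 0.97, 0.84, 0.73, 0.41, 0.06
R0 = Σ lx·mx = 4.98 → 4.98

4.98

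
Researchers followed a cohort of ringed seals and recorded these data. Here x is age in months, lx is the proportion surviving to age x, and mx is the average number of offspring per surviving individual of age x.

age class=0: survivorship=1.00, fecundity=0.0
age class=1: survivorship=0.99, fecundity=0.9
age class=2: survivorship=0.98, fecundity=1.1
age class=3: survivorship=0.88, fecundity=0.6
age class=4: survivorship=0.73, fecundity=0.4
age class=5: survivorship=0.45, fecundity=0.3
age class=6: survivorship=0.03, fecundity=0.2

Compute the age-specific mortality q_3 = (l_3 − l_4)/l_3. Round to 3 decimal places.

q_3 = (l_3 − l_4) / l_3 = (0.88 − 0.73) / 0.88
     = 0.15 / 0.88 = 0.170455… → 0.170

0.170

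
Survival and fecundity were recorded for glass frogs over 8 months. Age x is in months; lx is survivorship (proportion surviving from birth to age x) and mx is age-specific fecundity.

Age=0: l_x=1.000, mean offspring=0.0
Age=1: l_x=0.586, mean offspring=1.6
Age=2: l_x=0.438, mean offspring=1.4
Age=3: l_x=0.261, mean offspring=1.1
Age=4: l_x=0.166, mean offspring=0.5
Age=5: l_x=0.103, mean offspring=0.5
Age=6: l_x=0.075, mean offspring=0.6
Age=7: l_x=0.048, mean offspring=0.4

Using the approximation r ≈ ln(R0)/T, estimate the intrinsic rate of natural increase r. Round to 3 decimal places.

R0 = Σ lx·mx = 0 + 0.9376 + 0.6132 + 0.2871 + 0.083 + 0.0515 + 0.045 + 0.0192 = 2.0366
Σ x·lx·mx = 4.0192; T = 4.0192/2.0366 = 1.97349…
r ≈ ln(R0)/T = ln(2.0366)/1.97349… = 0.36042… → 0.360

0.360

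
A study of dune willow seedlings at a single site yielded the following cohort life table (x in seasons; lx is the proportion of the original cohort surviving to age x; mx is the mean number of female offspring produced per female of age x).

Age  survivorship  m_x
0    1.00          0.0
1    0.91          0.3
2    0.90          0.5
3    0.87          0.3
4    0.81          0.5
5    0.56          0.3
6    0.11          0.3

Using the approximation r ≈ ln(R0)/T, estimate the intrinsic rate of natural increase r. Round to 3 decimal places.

0.160

R0 = Σ lx·mx = 0 + 0.273 + 0.45 + 0.261 + 0.405 + 0.168 + 0.033 = 1.59
Σ x·lx·mx = 4.614; T = 4.614/1.59 = 2.90189…
r ≈ ln(R0)/T = ln(1.59)/2.90189… = 0.1598… → 0.160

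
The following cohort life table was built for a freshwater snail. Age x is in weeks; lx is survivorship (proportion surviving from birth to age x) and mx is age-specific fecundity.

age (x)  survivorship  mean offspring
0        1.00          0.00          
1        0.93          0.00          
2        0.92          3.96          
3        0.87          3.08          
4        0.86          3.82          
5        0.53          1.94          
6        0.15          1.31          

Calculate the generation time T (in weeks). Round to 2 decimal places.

3.21

lx·mx: 0, 0, 3.6432, 2.6796, 3.2852, 1.0282, 0.1965 → R0 = 10.8327
x·lx·mx: 0, 0, 7.2864, 8.0388, 13.1408, 5.141, 1.179 → Σ = 34.786
T = 34.786 / 10.8327 = 3.211203… → 3.21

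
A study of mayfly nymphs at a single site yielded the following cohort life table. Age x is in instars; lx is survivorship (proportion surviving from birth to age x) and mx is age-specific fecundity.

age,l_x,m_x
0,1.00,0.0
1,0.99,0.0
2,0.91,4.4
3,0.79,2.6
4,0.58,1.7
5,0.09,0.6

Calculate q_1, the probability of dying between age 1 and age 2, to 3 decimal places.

q_1 = (l_1 − l_2) / l_1 = (0.99 − 0.91) / 0.99
     = 0.08 / 0.99 = 0.080808… → 0.081

0.081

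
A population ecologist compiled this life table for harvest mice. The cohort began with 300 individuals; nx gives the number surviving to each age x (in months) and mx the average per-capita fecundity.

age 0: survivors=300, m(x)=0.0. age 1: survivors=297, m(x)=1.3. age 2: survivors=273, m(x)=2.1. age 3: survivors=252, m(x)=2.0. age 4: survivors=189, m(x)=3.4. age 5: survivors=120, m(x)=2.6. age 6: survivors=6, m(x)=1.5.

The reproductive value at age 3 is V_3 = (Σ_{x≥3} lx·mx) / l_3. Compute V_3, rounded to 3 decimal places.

lx = nx/n0 = nx/300: 1, 0.99, 0.91, 0.84, 0.63, 0.4, 0.02
lx·mx for x ≥ 3: 1.68, 2.142, 1.04, 0.03 → sum = 4.892
V_3 = 4.892 / l_3 = 4.892 / 0.84 = 5.82381… → 5.824

5.824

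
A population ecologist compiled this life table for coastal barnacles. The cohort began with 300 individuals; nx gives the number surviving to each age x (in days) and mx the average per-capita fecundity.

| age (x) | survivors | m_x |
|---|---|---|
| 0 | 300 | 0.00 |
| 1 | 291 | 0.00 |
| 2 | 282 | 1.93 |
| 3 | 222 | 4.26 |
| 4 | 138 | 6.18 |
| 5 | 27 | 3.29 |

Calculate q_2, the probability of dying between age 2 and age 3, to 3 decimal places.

lx = nx/n0 = nx/300: 1, 0.97, 0.94, 0.74, 0.46, 0.09
q_2 = (l_2 − l_3) / l_2 = (0.94 − 0.74) / 0.94
     = 0.2 / 0.94 = 0.212766… → 0.213

0.213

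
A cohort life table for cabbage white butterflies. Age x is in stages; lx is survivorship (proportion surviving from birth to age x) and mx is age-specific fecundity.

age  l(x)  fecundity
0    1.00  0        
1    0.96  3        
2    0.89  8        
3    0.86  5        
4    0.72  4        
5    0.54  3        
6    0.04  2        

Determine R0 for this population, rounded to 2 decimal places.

lx·mx by age: 0, 2.88, 7.12, 4.3, 2.88, 1.62, 0.08
R0 = Σ lx·mx = 18.88 → 18.88

18.88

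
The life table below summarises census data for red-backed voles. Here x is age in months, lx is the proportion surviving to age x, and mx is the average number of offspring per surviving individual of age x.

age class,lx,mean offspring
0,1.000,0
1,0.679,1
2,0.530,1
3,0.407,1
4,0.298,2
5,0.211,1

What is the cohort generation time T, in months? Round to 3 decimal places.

2.641

lx·mx: 0, 0.679, 0.53, 0.407, 0.596, 0.211 → R0 = 2.423
x·lx·mx: 0, 0.679, 1.06, 1.221, 2.384, 1.055 → Σ = 6.399
T = 6.399 / 2.423 = 2.640941… → 2.641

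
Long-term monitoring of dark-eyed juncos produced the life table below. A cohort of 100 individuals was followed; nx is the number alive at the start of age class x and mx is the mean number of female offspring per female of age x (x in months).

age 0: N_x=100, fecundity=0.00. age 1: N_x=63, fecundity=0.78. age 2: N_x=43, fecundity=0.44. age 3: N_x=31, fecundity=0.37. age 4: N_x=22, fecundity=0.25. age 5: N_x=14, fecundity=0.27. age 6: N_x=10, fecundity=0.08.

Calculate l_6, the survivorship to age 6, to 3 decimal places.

0.100

l_6 = n_6/n_0 = 10/100 = 0.1 → 0.100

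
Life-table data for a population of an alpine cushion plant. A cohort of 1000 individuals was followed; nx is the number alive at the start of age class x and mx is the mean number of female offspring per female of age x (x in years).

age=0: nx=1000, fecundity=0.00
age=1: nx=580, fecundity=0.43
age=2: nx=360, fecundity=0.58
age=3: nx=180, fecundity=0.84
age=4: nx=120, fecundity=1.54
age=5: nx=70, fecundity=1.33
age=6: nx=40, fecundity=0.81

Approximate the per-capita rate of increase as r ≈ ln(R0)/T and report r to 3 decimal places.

-0.031

lx = nx/n0 = nx/1000: 1, 0.58, 0.36, 0.18, 0.12, 0.07, 0.04
R0 = Σ lx·mx = 0 + 0.2494 + 0.2088 + 0.1512 + 0.1848 + 0.0931 + 0.0324 = 0.9197
Σ x·lx·mx = 2.5197; T = 2.5197/0.9197 = 2.7397…
r ≈ ln(R0)/T = ln(0.9197)/2.7397… = -0.03055… → -0.031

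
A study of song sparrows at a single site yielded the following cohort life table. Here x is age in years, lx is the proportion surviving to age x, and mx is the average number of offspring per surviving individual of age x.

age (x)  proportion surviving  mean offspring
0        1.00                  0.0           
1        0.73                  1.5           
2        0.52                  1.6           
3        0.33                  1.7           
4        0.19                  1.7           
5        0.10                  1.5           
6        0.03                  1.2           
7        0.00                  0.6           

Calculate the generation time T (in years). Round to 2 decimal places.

lx·mx: 0, 1.095, 0.832, 0.561, 0.323, 0.15, 0.036, 0 → R0 = 2.997
x·lx·mx: 0, 1.095, 1.664, 1.683, 1.292, 0.75, 0.216, 0 → Σ = 6.7
T = 6.7 / 2.997 = 2.235569… → 2.24

2.24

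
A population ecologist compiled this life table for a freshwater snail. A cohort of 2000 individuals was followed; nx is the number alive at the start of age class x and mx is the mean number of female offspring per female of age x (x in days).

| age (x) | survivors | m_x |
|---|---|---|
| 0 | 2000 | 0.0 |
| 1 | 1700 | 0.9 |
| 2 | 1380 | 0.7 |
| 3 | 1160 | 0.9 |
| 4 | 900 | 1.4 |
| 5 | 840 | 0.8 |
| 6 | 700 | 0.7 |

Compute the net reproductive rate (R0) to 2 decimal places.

2.98

lx = nx/n0 = nx/2000: 1, 0.85, 0.69, 0.58, 0.45, 0.42, 0.35
lx·mx by age: 0, 0.765, 0.483, 0.522, 0.63, 0.336, 0.245
R0 = Σ lx·mx = 2.981 → 2.98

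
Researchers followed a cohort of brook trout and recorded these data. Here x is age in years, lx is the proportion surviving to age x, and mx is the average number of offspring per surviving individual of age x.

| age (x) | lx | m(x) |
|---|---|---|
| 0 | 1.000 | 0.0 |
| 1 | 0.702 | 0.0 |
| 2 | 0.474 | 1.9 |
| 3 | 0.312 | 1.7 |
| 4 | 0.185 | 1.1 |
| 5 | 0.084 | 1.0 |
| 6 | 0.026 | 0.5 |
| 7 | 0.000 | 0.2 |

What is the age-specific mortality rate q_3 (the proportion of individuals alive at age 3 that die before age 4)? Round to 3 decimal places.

q_3 = (l_3 − l_4) / l_3 = (0.312 − 0.185) / 0.312
     = 0.127 / 0.312 = 0.407051… → 0.407

0.407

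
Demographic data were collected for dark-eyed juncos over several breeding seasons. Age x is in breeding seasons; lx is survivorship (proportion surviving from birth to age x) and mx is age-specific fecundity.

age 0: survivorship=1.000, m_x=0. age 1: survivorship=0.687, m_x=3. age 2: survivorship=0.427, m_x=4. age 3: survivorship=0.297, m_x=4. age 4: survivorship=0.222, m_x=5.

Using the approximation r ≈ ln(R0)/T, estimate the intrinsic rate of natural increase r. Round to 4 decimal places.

0.8114

R0 = Σ lx·mx = 0 + 2.061 + 1.708 + 1.188 + 1.11 = 6.067
Σ x·lx·mx = 13.481; T = 13.481/6.067 = 2.22202…
r ≈ ln(R0)/T = ln(6.067)/2.22202… = 0.811362… → 0.8114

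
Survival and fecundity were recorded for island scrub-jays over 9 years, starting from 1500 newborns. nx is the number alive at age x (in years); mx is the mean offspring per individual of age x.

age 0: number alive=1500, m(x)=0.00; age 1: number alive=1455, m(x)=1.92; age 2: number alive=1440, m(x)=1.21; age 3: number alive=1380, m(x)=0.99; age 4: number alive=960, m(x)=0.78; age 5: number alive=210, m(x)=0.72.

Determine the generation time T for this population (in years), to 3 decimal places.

lx = nx/n0 = nx/1500: 1, 0.97, 0.96, 0.92, 0.64, 0.14
lx·mx: 0, 1.8624, 1.1616, 0.9108, 0.4992, 0.1008 → R0 = 4.5348
x·lx·mx: 0, 1.8624, 2.3232, 2.7324, 1.9968, 0.504 → Σ = 9.4188
T = 9.4188 / 4.5348 = 2.077004… → 2.077

2.077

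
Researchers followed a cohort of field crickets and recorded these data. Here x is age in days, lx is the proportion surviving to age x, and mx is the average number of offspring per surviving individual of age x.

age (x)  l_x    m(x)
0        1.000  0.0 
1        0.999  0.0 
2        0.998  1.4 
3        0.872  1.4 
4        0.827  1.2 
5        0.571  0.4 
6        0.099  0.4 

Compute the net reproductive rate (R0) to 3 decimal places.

3.878

lx·mx by age: 0, 0, 1.3972, 1.2208, 0.9924, 0.2284, 0.0396
R0 = Σ lx·mx = 3.8784 → 3.878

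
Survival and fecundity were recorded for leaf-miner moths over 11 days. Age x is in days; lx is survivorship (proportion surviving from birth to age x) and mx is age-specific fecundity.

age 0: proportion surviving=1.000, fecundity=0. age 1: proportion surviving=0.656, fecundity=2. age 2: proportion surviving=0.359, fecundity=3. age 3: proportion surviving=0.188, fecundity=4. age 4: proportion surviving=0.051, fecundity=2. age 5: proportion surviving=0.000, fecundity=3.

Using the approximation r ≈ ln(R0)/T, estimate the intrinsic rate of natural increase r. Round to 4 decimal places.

0.6224

R0 = Σ lx·mx = 0 + 1.312 + 1.077 + 0.752 + 0.102 + 0 = 3.243
Σ x·lx·mx = 6.13; T = 6.13/3.243 = 1.89023…
r ≈ ln(R0)/T = ln(3.243)/1.89023… = 0.622412… → 0.6224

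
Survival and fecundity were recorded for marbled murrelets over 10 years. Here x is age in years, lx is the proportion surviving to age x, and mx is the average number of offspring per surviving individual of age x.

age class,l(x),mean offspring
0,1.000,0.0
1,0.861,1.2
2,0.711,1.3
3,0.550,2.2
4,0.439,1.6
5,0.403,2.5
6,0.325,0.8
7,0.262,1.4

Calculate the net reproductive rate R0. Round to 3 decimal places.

5.504

lx·mx by age: 0, 1.0332, 0.9243, 1.21, 0.7024, 1.0075, 0.26, 0.3668
R0 = Σ lx·mx = 5.5042 → 5.504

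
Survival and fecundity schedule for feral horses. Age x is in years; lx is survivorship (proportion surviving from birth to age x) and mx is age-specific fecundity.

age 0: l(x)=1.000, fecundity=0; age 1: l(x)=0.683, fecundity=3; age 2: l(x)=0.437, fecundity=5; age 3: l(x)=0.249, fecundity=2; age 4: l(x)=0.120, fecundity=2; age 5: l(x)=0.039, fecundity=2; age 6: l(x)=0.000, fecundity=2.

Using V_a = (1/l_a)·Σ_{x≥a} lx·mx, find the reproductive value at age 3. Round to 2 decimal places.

lx·mx for x ≥ 3: 0.498, 0.24, 0.078, 0 → sum = 0.816
V_3 = 0.816 / l_3 = 0.816 / 0.249 = 3.277108… → 3.28

3.28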